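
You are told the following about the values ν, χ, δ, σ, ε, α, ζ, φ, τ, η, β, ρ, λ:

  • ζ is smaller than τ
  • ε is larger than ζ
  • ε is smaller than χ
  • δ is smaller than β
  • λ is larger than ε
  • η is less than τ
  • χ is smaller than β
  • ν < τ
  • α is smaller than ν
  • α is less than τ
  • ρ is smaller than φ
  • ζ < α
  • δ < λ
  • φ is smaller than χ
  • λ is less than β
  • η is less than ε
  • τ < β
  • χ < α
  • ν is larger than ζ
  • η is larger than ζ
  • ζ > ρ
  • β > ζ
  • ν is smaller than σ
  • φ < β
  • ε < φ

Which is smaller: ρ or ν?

ρ

Link the given pairs in sequence: ρ < ζ; ζ < η; η < ε; ε < φ; φ < χ; χ < α; α < ν.
Together: ρ < ζ < η < ε < φ < χ < α < ν.
So ρ < ν; ρ is the smaller of the two.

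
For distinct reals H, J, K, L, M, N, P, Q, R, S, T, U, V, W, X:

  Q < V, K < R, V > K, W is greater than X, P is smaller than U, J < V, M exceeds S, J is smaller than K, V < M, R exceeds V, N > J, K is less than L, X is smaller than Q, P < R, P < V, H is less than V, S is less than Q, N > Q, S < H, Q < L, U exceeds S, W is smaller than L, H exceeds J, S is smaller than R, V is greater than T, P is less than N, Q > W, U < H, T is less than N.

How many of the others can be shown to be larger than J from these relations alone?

From J the given relations immediately reach K, H, N, V.
From those, L, R, M — 7 in total.
No other element is forced above J by the given relations, so the count is 7.

7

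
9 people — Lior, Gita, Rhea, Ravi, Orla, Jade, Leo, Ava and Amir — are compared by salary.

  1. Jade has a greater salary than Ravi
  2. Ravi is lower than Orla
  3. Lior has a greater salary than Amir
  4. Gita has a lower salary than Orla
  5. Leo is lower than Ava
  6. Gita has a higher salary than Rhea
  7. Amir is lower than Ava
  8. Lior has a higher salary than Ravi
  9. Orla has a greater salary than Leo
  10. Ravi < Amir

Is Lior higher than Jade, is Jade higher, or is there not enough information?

undetermined

Following every chain through Jade: below Jade we get Ravi.
Lior is not reached, and no chain runs the other way from Lior to Jade.
So the given relations leave the order of Jade and Lior undetermined.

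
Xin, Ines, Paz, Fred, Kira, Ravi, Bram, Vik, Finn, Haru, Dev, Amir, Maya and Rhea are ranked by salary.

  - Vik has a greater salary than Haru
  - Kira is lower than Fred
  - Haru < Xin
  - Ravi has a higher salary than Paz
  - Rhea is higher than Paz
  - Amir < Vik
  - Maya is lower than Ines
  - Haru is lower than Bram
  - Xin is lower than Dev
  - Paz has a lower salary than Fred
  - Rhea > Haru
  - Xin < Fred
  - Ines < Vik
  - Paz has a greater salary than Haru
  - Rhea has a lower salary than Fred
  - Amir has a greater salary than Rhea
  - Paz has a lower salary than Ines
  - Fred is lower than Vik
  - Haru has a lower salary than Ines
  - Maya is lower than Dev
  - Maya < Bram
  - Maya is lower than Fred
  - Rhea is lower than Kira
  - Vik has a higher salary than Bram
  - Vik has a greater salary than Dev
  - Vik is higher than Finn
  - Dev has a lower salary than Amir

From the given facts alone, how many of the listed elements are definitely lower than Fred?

6

From Fred the given relations immediately reach Paz, Xin, Rhea, Maya, Kira.
From those, Haru — 6 in total.
No other element is forced below Fred by the given relations, so the count is 6.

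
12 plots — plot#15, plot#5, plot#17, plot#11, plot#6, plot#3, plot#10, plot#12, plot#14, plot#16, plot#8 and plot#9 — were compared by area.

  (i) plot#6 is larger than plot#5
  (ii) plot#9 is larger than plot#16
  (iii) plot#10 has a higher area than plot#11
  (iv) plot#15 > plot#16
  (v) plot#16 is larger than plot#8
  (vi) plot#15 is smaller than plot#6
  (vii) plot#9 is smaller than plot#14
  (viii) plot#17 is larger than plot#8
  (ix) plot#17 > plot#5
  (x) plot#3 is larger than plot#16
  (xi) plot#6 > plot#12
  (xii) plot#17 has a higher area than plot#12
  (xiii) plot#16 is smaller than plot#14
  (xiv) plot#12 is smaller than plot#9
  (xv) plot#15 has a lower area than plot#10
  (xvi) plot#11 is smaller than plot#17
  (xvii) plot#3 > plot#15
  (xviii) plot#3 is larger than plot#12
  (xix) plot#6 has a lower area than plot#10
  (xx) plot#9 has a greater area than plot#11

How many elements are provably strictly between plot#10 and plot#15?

1

The relations place plot#15 below plot#10. An element lies strictly between them when it is forced above plot#15 and also forced below plot#10.
Above plot#15: {plot#6, plot#3}. Below plot#10: {plot#11, plot#12, plot#8, plot#16, plot#5, plot#6}.
Intersection: {plot#6} — 1.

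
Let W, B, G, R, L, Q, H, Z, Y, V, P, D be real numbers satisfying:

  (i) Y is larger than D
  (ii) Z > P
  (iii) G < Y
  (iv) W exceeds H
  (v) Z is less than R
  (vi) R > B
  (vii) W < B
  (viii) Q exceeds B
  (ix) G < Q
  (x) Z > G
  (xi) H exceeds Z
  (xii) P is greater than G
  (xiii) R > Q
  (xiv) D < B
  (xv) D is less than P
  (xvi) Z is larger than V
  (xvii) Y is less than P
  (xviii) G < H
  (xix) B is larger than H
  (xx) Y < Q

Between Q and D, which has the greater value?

Chaining the given relations: D < Y < P < Z < H < W < B < Q.
So D < Q; Q is the larger of the two.

Q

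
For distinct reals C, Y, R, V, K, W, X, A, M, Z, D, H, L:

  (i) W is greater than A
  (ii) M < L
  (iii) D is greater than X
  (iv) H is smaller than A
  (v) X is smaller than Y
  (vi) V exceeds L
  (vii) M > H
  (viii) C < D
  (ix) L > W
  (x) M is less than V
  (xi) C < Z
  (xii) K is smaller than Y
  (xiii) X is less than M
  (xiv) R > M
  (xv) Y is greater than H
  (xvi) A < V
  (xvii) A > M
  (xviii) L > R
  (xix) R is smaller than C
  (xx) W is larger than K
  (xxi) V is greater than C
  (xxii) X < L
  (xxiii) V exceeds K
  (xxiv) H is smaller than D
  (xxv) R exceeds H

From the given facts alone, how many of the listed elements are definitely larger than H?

10

Directly above H: M, R, A, Y, D.
One step further: W, L, C, V (9 so far).
One step further: Z (10 so far).
No other element is forced above H by the given relations, so the count is 10.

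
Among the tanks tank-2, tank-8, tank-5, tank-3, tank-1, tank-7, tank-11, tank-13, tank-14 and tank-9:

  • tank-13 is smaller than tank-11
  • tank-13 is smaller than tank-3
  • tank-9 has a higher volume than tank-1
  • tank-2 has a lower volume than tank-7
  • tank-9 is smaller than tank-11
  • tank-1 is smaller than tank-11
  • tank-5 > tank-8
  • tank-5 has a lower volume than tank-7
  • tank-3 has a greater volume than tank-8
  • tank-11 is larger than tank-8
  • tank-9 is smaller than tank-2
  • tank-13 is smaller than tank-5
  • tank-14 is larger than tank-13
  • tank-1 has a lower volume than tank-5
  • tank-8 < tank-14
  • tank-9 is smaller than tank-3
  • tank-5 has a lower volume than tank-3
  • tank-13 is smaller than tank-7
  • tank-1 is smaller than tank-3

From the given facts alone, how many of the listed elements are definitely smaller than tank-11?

Directly below tank-11: tank-1, tank-9, tank-13, tank-8.
No other element is forced below tank-11 by the given relations, so the count is 4.

4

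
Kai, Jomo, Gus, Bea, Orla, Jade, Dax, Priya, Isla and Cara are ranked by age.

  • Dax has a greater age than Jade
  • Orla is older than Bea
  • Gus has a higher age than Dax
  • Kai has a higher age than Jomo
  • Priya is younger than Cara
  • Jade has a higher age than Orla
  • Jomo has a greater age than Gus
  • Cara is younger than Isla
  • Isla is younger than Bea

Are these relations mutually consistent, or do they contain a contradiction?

The single ordering Priya < Cara < Isla < Bea < Orla < Jade < Dax < Gus < Jomo < Kai satisfies every listed relation, so no contradiction arises.

consistent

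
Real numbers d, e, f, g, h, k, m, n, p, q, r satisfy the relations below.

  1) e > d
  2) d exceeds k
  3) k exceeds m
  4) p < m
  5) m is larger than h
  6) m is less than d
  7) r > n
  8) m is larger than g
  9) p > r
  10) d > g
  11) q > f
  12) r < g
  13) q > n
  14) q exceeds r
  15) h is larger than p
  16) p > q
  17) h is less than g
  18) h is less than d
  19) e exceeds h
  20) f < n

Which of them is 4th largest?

Chaining the given pairs: f < n < r < q < p < h < g < m < k < d < e.
Counting 4 from the largest end gives m.

m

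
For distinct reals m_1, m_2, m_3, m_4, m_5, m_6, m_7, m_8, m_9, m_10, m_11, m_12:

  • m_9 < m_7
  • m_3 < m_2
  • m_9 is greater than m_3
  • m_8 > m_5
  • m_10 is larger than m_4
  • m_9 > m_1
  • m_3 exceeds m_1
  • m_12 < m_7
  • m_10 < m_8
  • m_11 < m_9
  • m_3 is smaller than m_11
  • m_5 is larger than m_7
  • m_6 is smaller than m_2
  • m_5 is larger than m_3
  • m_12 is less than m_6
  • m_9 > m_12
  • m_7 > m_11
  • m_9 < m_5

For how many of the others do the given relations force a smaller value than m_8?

9

The elements the relations force below m_8 are m_4, m_12, m_1, m_3, m_11, m_10, m_9, m_7, m_5 — no chain reaches any other.
That is 9.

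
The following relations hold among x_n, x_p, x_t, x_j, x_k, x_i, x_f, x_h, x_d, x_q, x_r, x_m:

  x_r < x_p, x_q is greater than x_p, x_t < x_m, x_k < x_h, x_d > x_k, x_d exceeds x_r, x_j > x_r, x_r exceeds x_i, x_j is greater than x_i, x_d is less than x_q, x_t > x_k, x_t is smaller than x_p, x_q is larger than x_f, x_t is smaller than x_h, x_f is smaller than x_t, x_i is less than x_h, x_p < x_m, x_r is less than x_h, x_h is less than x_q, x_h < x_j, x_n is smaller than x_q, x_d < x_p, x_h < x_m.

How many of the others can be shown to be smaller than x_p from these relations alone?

6

Directly below x_p: x_r, x_d, x_t.
One step further: x_f, x_i, x_k (6 so far).
No other element is forced below x_p by the given relations, so the count is 6.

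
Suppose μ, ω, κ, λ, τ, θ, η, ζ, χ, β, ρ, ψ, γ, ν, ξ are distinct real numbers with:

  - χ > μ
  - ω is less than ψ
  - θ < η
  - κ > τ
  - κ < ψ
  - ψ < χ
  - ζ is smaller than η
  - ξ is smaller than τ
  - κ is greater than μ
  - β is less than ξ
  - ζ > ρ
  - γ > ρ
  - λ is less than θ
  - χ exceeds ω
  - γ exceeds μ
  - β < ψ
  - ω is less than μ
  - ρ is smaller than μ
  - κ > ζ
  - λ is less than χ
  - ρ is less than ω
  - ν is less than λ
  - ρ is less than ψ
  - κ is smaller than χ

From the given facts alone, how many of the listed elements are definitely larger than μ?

The elements the relations force above μ are κ, ψ, γ, χ — no chain reaches any other.
That is 4.

4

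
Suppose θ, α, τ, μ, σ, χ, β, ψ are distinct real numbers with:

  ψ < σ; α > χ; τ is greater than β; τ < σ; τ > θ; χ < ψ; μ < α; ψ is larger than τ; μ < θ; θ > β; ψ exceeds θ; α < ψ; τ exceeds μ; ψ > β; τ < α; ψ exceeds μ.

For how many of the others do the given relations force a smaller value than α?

5

Directly below α: μ, χ, τ.
One step further: β, θ (5 so far).
Nothing else is reachable below α; 5 in all.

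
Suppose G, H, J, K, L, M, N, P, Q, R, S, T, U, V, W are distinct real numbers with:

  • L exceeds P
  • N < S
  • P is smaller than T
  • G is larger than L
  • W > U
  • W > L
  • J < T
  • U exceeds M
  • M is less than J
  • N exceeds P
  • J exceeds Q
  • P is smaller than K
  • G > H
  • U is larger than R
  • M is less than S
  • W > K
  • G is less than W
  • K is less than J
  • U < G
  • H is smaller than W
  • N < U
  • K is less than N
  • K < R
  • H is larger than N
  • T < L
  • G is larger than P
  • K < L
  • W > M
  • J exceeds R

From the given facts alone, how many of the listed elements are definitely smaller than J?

5

Directly below J: M, K, Q, R.
One step further: P (5 so far).
Nothing else is reachable below J; 5 in all.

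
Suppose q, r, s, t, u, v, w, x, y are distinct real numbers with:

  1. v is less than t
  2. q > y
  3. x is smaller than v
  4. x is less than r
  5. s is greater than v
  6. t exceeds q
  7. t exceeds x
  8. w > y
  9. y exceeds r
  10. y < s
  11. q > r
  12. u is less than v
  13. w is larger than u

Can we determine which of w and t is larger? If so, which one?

Following every chain through w: below w we get u, x, r, y.
t is not reached, and no chain runs the other way from t to w.
So the given relations leave the order of w and t undetermined.

undetermined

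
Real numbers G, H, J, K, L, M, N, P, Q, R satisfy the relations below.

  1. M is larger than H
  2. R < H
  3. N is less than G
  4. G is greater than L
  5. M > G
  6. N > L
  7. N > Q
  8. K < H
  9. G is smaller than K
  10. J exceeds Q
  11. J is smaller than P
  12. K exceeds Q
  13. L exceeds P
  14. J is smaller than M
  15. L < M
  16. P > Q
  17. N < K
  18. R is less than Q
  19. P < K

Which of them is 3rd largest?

Piecing the relations together gives one ordering: R < Q < J < P < L < N < G < K < H < M.
Counting 3 from the largest end gives K.

K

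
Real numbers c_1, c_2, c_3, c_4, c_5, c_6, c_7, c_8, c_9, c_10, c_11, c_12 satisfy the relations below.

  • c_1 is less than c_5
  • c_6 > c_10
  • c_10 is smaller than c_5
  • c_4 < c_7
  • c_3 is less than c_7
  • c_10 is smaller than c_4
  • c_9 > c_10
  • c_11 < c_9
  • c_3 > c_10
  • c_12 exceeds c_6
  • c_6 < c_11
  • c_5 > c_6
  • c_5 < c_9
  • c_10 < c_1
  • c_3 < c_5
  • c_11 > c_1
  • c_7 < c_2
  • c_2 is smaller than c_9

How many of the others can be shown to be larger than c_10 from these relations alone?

The elements the relations force above c_10 are c_3, c_6, c_4, c_1, c_7, c_5, c_12, c_2, c_11, c_9 — no chain reaches any other.
That is 10.

10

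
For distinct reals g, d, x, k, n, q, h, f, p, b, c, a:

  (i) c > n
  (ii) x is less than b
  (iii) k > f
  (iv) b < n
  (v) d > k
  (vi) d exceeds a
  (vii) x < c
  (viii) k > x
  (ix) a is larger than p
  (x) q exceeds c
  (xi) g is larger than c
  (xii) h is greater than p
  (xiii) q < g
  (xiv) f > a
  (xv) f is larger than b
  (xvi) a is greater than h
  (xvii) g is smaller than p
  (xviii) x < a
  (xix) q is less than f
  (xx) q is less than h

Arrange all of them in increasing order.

Each adjacent pair is fixed by a given relation: x < b; b < n; n < c; c < q; q < g; g < p; p < h; h < a; a < f; f < k; k < d. Chaining them end to end gives the full order.

x < b < n < c < q < g < p < h < a < f < k < d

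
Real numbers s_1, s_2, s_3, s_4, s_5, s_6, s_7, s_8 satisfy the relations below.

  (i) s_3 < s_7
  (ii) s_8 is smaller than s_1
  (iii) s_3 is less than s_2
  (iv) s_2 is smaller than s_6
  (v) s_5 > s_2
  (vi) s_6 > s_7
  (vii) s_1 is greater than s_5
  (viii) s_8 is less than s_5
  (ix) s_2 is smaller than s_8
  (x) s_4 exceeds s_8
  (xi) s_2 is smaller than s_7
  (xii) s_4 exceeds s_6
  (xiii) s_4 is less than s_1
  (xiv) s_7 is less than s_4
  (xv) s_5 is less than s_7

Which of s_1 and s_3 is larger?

s_3 < s_2 < s_8 < s_5 < s_7 < s_6 < s_4 < s_1, by transitivity through s_2, s_8, s_5, s_7, s_6, s_4.
So s_3 < s_1; s_1 is the larger of the two.

s_1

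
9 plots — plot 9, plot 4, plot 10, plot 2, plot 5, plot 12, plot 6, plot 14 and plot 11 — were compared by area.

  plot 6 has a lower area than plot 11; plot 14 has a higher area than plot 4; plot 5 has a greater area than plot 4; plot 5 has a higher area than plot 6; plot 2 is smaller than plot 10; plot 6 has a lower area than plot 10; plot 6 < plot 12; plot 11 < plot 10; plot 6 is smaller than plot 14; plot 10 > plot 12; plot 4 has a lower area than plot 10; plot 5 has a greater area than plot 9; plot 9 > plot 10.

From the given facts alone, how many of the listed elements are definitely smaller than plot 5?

From plot 5 the given relations immediately reach plot 6, plot 4, plot 9.
From those, plot 10 — 4 in total.
From those, plot 11, plot 2, plot 12 — 7 in total.
No other element is forced below plot 5 by the given relations, so the count is 7.

7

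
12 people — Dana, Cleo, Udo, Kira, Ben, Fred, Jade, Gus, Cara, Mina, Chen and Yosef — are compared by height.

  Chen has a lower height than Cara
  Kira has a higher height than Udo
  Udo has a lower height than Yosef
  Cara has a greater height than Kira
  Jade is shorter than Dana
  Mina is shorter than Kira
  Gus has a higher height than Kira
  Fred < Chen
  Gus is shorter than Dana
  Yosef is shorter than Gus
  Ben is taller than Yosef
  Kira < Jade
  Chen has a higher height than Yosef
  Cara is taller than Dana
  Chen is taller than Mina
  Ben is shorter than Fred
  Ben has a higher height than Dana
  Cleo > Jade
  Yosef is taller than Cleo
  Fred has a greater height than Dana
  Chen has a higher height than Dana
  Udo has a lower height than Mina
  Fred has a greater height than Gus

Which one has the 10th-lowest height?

Piecing the relations together gives one ordering: Udo < Mina < Kira < Jade < Cleo < Yosef < Gus < Dana < Ben < Fred < Chen < Cara.
The 10th smallest is Fred.

Fred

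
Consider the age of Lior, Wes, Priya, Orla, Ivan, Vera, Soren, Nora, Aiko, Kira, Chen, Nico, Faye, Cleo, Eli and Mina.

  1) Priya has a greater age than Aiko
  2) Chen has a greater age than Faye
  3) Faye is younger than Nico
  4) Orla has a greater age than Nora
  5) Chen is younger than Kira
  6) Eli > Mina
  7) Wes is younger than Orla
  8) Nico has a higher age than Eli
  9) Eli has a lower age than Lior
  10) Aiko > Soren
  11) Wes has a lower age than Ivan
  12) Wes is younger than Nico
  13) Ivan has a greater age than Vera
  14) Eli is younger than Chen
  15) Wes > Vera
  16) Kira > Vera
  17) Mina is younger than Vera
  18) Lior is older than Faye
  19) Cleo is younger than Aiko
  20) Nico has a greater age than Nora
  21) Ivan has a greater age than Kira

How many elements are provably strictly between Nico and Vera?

1

Chaining upward from Vera reaches: Kira, Wes, Orla, Ivan.
Chaining downward from Nico reaches: Faye, Mina, Eli, Nora, Wes.
Strictly between Vera and Nico are those in both lists: Wes — 1 element.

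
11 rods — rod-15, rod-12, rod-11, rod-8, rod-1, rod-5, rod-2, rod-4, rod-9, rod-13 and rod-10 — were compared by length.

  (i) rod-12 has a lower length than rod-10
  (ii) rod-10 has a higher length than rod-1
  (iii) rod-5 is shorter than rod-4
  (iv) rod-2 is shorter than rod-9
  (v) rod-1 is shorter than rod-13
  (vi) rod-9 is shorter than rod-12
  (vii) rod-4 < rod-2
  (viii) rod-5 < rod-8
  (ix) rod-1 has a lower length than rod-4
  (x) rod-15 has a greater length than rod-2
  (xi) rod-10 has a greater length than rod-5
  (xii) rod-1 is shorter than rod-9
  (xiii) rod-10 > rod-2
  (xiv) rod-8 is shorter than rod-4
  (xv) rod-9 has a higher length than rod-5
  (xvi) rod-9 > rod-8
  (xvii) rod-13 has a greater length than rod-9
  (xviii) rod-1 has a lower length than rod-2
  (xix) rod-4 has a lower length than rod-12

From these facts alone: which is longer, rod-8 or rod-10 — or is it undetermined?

rod-10

rod-8 < rod-4 and rod-4 < rod-2 give rod-8 < rod-2.
With rod-2 < rod-9: rod-8 < rod-4 < rod-2 < rod-9.
With rod-9 < rod-12: rod-8 < rod-4 < rod-2 < rod-9 < rod-12.
Then rod-12 < rod-10 extends the chain to rod-10.
So rod-10 is longer.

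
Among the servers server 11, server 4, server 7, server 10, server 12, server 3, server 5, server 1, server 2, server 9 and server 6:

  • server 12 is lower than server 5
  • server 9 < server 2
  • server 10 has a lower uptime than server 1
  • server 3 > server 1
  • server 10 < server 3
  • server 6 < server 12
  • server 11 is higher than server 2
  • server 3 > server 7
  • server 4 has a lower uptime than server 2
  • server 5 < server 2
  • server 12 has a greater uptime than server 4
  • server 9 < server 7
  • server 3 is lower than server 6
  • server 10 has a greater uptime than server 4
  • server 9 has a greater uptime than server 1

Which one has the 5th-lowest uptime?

server 7

The consecutive relations fix a unique order: server 4 < server 10 < server 1 < server 9 < server 7 < server 3 < server 6 < server 12 < server 5 < server 2 < server 11.
The 5th smallest is server 7.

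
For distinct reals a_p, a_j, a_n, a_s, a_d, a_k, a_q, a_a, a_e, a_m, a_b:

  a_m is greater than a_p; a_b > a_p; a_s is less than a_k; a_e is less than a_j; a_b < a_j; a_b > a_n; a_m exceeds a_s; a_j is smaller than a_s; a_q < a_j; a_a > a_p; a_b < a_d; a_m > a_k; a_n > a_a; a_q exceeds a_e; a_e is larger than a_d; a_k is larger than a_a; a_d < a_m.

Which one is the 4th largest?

a_j

The consecutive relations fix a unique order: a_p < a_a < a_n < a_b < a_d < a_e < a_q < a_j < a_s < a_k < a_m.
The 4th largest is a_j.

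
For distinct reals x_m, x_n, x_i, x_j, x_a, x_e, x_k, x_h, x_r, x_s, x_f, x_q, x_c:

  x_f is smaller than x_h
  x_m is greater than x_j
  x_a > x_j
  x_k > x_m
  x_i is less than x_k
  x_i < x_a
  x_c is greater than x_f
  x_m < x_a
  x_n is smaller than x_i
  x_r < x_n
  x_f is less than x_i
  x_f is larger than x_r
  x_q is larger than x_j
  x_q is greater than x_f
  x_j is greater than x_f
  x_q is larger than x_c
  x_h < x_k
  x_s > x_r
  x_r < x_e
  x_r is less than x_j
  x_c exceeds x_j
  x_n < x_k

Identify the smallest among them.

x_r

Chaining upward from x_r: directly above it, x_f, x_j, x_e, x_s, x_n; then x_c, x_q, x_h, x_i, x_m, x_a, x_k.
That covers every other element, and nothing is given below x_r, so x_r is the smallest.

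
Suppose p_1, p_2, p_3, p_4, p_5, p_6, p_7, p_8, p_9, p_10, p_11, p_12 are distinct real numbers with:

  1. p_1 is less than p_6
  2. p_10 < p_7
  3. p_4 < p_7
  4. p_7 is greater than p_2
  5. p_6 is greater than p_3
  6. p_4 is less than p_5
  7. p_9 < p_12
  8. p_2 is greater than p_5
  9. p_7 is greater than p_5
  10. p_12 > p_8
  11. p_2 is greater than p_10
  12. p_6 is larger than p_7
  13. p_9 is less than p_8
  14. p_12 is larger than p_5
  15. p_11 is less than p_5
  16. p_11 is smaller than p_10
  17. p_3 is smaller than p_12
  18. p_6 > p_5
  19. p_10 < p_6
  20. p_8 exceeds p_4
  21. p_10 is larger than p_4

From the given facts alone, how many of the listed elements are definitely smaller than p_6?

Directly below p_6: p_3, p_5, p_10, p_1, p_7.
One step further: p_4, p_11, p_2 (8 so far).
No other element is forced below p_6 by the given relations, so the count is 8.

8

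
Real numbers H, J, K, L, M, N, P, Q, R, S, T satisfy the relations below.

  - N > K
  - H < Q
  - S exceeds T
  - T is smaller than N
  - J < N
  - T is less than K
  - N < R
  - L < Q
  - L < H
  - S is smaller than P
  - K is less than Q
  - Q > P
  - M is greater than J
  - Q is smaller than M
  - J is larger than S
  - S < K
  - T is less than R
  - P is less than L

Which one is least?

T

S is not least since T < S; P is not least since S < P; L is not least since P < L; K is not least since T < K; J is not least since S < J; H is not least since L < H; N is not least since T < N; R is not least since T < R; Q is not least since K < Q; M is not least since Q < M.
Only T has nothing below it, so T is the least.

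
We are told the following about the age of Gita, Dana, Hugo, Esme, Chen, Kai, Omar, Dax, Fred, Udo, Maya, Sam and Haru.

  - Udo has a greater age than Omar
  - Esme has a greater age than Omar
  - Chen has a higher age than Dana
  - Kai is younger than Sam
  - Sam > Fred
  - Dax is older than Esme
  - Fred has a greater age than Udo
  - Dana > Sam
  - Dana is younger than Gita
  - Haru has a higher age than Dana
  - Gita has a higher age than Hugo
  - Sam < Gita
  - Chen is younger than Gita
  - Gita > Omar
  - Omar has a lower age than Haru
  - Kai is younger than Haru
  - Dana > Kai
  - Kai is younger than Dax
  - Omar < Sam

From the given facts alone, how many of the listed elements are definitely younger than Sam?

From Sam the given relations immediately reach Kai, Omar, Fred.
From those, Udo — 4 in total.
No other element is forced below Sam by the given relations, so the count is 4.

4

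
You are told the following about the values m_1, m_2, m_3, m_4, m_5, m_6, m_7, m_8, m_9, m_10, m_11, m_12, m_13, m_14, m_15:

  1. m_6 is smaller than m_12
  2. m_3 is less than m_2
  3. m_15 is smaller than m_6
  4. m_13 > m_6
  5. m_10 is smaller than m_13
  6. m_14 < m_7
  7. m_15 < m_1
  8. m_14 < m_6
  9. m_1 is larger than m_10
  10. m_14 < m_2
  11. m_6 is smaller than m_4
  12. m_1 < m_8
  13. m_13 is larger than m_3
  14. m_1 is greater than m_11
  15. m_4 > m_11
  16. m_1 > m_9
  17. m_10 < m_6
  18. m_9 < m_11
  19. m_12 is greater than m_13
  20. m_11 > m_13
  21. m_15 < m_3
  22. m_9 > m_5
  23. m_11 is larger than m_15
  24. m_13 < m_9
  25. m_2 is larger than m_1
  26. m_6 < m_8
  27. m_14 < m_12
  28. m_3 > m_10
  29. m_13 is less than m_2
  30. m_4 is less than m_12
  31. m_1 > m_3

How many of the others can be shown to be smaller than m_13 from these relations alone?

5

The elements the relations force below m_13 are m_15, m_10, m_3, m_14, m_6 — no chain reaches any other.
That is 5.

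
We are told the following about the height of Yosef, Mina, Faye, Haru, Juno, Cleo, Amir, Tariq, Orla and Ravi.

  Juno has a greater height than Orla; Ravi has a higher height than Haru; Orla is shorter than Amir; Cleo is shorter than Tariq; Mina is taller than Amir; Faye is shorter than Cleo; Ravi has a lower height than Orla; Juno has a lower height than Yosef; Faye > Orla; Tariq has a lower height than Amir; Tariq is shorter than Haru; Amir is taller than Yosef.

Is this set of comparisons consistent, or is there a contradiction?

Chaining the given relations yields Faye < Cleo < Tariq < Haru < Ravi < Orla, so Faye < Orla. But one relation states Orla < Faye. These cannot both hold.

inconsistent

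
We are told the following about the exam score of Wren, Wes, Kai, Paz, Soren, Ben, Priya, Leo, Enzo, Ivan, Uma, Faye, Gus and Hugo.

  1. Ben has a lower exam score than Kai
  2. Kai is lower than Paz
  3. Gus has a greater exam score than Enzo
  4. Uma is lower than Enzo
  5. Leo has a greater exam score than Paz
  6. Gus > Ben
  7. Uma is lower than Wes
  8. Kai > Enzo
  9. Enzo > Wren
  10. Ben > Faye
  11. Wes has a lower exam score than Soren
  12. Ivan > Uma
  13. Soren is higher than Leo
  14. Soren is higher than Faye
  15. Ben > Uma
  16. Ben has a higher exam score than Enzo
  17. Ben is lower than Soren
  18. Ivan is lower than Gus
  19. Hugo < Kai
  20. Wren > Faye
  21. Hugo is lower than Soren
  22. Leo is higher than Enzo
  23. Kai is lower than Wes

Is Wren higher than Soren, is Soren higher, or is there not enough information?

Chaining the given relations: Wren < Enzo < Kai < Paz < Leo < Soren.
So Soren is higher.

Soren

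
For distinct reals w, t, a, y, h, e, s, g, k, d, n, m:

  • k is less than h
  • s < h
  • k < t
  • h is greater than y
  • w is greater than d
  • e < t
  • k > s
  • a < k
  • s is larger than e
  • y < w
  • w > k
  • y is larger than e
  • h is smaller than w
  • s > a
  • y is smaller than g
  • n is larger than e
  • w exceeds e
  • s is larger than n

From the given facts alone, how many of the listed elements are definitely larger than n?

5

The elements the relations force above n are s, k, h, t, w — no chain reaches any other.
That is 5.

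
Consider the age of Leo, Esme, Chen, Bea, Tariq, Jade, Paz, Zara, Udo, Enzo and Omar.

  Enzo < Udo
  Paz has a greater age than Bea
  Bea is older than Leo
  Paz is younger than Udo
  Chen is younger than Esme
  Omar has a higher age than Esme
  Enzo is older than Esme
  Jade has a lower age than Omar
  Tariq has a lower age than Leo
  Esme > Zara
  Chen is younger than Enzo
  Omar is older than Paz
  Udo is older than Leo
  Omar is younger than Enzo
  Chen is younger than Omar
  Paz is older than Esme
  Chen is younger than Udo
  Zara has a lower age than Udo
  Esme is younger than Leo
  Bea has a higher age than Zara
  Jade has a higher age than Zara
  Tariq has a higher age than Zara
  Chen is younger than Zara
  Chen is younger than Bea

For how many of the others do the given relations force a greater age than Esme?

From Esme the given relations immediately reach Leo, Paz, Omar, Enzo.
From those, Bea, Udo — 6 in total.
No other element is forced above Esme by the given relations, so the count is 6.

6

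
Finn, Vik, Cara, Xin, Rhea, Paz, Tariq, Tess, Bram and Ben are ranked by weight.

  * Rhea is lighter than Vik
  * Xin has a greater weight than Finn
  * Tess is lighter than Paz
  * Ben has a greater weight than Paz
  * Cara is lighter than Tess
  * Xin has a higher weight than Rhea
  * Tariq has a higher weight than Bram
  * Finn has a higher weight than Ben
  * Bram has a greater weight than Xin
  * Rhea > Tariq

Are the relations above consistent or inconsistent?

inconsistent

Chaining the given relations yields Xin < Bram < Tariq < Rhea, so Xin < Rhea. But one relation states Rhea < Xin. These cannot both hold.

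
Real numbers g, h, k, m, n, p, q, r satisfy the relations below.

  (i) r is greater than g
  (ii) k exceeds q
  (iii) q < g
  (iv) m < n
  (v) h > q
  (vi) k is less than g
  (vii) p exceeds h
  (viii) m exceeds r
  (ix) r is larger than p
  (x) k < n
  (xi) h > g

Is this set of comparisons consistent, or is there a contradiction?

consistent

The single ordering q < k < g < h < p < r < m < n satisfies every listed relation, so no contradiction arises.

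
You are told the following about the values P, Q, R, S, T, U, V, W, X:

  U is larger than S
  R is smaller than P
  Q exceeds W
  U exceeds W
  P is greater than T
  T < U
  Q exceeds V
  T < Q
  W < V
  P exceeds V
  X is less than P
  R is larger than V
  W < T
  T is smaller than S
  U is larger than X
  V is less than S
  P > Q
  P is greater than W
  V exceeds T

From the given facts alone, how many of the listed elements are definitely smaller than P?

6

From P the given relations immediately reach W, T, V, Q, R, X.
Nothing else is reachable below P; 6 in all.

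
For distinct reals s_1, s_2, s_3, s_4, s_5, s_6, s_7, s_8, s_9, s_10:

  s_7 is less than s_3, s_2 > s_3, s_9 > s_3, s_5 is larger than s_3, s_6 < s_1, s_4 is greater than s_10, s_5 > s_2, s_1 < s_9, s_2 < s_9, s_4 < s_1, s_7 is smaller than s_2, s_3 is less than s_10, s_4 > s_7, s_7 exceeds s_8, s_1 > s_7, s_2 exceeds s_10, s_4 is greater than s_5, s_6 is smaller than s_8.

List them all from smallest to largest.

s_6 < s_8 < s_7 < s_3 < s_10 < s_2 < s_5 < s_4 < s_1 < s_9

The consecutive links are each given: s_6 < s_8; s_8 < s_7; s_7 < s_3; s_3 < s_10; s_10 < s_2; s_2 < s_5; s_5 < s_4; s_4 < s_1; s_1 < s_9.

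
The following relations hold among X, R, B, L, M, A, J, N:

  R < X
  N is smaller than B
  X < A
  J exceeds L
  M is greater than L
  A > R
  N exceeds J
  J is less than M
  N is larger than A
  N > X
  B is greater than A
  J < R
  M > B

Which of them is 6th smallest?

N

Chaining the given pairs: L < J < R < X < A < N < B < M.
The 6th smallest is N.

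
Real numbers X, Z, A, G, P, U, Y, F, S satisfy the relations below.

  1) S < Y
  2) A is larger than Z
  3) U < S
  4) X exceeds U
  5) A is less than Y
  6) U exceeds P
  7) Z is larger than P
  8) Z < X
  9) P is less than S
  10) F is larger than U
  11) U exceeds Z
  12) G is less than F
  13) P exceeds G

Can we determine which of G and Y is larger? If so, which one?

The relevant relations are G < P; P < Z; Z < U; U < S; S < Y.
Chaining these gives G < P < Z < U < S < Y.
So Y is larger.

Y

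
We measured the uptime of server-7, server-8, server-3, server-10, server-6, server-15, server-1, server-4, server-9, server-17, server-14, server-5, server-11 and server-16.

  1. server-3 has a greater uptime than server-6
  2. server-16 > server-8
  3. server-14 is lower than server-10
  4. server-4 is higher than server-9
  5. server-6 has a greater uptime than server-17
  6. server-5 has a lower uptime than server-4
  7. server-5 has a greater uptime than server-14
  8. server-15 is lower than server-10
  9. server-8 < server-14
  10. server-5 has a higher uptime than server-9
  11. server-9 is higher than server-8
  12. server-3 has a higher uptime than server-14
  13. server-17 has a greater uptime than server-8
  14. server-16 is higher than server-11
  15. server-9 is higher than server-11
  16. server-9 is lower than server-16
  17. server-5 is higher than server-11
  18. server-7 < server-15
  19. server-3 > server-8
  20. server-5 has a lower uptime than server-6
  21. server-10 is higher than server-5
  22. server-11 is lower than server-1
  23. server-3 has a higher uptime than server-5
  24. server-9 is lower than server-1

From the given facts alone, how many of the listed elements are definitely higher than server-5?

4

From server-5 the given relations immediately reach server-6, server-3, server-4, server-10.
No other element is forced above server-5 by the given relations, so the count is 4.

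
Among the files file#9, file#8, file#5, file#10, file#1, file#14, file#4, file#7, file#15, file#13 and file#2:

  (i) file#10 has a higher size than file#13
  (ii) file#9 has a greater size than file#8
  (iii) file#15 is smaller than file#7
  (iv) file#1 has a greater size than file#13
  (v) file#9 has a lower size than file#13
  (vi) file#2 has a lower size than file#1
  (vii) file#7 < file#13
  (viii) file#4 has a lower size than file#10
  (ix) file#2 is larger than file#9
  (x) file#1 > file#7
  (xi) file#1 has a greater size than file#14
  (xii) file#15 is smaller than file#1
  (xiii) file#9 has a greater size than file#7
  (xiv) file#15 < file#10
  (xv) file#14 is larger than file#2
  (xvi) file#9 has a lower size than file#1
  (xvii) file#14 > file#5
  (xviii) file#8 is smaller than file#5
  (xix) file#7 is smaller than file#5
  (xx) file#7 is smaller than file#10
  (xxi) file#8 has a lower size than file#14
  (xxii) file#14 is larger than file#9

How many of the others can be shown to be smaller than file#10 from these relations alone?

From file#10 the given relations immediately reach file#15, file#4, file#7, file#13.
From those, file#9 — 5 in total.
From those, file#8 — 6 in total.
Nothing else is reachable below file#10; 6 in all.

6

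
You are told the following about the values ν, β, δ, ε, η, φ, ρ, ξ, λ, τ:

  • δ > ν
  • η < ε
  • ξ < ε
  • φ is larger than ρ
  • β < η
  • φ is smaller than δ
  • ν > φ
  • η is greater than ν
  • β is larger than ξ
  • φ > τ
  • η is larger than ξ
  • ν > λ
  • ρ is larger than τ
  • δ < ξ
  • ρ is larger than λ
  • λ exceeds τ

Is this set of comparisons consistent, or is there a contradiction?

consistent

The single ordering τ < λ < ρ < φ < ν < δ < ξ < β < η < ε satisfies every listed relation, so no contradiction arises.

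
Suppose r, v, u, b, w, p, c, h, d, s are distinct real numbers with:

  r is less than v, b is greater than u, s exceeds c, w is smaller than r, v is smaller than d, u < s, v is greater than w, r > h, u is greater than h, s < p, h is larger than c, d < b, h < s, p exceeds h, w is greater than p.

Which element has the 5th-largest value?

w

Piecing the relations together gives one ordering: c < h < u < s < p < w < r < v < d < b.
Counting 5 from the largest end gives w.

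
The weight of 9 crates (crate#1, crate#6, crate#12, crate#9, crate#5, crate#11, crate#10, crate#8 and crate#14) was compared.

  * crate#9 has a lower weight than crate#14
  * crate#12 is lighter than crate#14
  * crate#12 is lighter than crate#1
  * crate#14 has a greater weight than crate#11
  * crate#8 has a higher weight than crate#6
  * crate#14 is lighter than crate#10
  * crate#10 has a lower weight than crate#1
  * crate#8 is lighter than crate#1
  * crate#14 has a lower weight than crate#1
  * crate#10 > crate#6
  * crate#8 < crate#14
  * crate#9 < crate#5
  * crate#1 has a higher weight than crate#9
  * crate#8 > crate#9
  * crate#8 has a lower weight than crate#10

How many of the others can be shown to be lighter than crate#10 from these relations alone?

6

From crate#10 the given relations immediately reach crate#6, crate#8, crate#14.
From those, crate#9, crate#11, crate#12 — 6 in total.
No other element is forced below crate#10 by the given relations, so the count is 6.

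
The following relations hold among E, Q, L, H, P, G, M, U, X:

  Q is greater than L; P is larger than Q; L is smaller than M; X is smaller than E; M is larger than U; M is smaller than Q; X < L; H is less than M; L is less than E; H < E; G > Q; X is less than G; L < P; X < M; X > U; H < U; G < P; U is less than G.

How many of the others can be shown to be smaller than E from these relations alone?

4

The elements the relations force below E are H, U, X, L — no chain reaches any other.
That is 4.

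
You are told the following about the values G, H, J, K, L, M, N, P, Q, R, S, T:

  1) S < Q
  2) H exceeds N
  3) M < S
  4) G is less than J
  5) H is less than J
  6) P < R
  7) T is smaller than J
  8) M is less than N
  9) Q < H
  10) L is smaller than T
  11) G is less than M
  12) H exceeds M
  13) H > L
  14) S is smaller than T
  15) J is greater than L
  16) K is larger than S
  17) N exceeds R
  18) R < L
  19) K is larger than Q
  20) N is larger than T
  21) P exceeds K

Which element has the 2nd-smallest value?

Chaining the given pairs: G < M < S < Q < K < P < R < L < T < N < H < J.
The 2nd smallest is M.

M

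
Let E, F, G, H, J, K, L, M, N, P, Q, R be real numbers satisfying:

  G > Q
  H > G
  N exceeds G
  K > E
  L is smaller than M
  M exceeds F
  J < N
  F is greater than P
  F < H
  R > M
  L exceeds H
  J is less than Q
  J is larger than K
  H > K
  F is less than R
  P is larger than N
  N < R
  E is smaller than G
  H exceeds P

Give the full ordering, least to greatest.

E < K < J < Q < G < N < P < F < H < L < M < R

Nothing is placed below E, so it is least; from there E < K; K < J; J < Q; Q < G; G < N; N < P; P < F; F < H; H < L; L < M; M < R, each given directly.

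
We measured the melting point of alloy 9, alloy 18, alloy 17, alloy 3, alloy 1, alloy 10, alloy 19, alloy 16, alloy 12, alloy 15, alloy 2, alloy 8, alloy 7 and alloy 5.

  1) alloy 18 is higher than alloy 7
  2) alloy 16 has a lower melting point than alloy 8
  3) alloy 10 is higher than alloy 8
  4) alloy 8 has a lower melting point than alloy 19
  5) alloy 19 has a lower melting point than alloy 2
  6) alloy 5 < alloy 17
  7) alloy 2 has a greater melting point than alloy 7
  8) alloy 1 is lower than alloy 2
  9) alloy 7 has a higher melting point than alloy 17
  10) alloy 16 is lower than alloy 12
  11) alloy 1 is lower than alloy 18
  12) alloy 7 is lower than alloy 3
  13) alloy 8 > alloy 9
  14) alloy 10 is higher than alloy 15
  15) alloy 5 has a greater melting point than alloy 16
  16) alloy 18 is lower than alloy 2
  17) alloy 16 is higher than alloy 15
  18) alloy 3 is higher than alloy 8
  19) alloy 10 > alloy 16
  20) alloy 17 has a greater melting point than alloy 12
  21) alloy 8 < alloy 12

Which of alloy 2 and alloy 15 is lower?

alloy 15

Following the relations from alloy 15: alloy 15 < alloy 16 < alloy 8 < alloy 12 < alloy 17 < alloy 7 < alloy 18 < alloy 2.
So alloy 15 < alloy 2; alloy 15 is the lower of the two.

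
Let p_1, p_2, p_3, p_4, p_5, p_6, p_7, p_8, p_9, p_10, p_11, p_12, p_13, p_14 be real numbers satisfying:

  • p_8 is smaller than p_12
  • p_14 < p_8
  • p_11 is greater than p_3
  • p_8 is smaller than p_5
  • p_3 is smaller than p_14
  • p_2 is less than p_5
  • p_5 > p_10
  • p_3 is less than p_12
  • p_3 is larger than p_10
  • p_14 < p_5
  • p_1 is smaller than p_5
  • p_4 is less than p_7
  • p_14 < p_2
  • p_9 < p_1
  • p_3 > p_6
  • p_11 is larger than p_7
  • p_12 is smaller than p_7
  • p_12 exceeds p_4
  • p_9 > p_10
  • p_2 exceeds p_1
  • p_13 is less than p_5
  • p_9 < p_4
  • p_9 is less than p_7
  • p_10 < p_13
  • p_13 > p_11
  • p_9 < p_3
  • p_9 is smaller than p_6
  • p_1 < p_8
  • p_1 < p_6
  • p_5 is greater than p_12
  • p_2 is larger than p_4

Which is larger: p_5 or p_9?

p_9 < p_1 and p_1 < p_6 give p_9 < p_6.
Then p_6 < p_3 extends the chain to p_3.
With p_3 < p_14: p_9 < p_1 < p_6 < p_3 < p_14.
Then p_14 < p_8 extends the chain to p_8.
With p_8 < p_12: p_9 < p_1 < p_6 < p_3 < p_14 < p_8 < p_12.
Then p_12 < p_7 extends the chain to p_7.
With p_7 < p_11: p_9 < p_1 < p_6 < p_3 < p_14 < p_8 < p_12 < p_7 < p_11.
Then p_11 < p_13 extends the chain to p_13.
With p_13 < p_5: p_9 < p_1 < p_6 < p_3 < p_14 < p_8 < p_12 < p_7 < p_11 < p_13 < p_5.
So p_9 < p_5; p_5 is the larger of the two.

p_5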